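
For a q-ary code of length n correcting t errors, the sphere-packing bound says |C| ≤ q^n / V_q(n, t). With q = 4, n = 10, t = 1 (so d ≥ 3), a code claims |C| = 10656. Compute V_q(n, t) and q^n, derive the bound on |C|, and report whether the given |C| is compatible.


V_q(n, t) = 31, q^n = 1048576, Hamming bound = 33825, |C| = 10656 ≤ bound (satisfied).

Step 1: Compute V_q(n, t) = Σ_{j=0}^1 C(n, j) (q−1)^j.
  j = 0: C(10,0)·(3)^0 = 1·1 = 1.
  j = 1: C(10,1)·(3)^1 = 10·3 = 30.
  V_q(n, t) = 1 + 30 = 31.
Step 2: q^n = 4^10 = 1048576.
Step 3: Hamming bound ⌊q^n / V_q(n,t)⌋ = ⌊1048576/31⌋ = 33825.
Step 4: Compare |C| = 10656 to 33825: satisfied.
The claimed |C| lies below the Hamming bound.


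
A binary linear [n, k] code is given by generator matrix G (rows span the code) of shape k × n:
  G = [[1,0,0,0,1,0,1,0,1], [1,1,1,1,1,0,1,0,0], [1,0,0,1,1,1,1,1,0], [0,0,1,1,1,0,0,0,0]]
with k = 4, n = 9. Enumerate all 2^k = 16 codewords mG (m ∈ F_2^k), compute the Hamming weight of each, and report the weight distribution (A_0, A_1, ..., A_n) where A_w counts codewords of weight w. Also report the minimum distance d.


Weight distribution: A_0 = 1, A_3 = 3, A_4 = 4, A_5 = 4, A_6 = 2, A_7 = 1, A_8 = 1. Minimum distance d = 3.

Enumerate all 2^4 = 16 messages m ∈ F_2^4.
For each, compute codeword c = mG in F_2^9, then tally its weight.
  m = 0000 → c = 000000000, weight = 0.
  m = 1000 → c = 100010101, weight = 4.
  m = 0100 → c = 111110100, weight = 6.
  m = 1100 → c = 011100001, weight = 4.
  m = 0010 → c = 100111110, weight = 6.
  m = 1010 → c = 000101011, weight = 4.
  m = 0110 → c = 011001010, weight = 4.
  m = 1110 → c = 111011111, weight = 8.
  m = 0001 → c = 001110000, weight = 3.
  m = 1001 → c = 101100101, weight = 5.
  m = 0101 → c = 110000100, weight = 3.
  m = 1101 → c = 010010001, weight = 3.
  m = 0011 → c = 101001110, weight = 5.
  m = 1011 → c = 001011011, weight = 5.
  m = 0111 → c = 010111010, weight = 5.
  m = 1111 → c = 110101111, weight = 7.
Tally weights:
  weight 0: 1 codewords.
  weight 3: 3 codewords.
  weight 4: 4 codewords.
  weight 5: 4 codewords.
  weight 6: 2 codewords.
  weight 7: 1 codewords.
  weight 8: 1 codewords.
Minimum distance d = smallest w > 0 with A_w > 0 = 3.
Sanity: Σ A_w = 16 = 2^4 = 16 ✓.


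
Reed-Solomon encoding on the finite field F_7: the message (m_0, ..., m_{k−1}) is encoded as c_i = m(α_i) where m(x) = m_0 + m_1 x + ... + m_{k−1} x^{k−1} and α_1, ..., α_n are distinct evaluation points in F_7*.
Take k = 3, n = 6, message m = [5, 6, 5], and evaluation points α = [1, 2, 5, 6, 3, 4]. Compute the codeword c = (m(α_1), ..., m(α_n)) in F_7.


c = [2, 2, 6, 4, 5, 4]

Message polynomial: m(x) = 5 + 6·x + 5·x^2 (mod 7).
For each evaluation point α_i, compute m(α_i) mod 7:
  α_1 = 1: Horner steps 5 → 4 → 2, so m(1) = 2.
  α_2 = 2: Horner steps 5 → 2 → 2, so m(2) = 2.
  α_3 = 5: Horner steps 5 → 3 → 6, so m(5) = 6.
  α_4 = 6: Horner steps 5 → 1 → 4, so m(6) = 4.
  α_5 = 3: Horner steps 5 → 0 → 5, so m(3) = 5.
  α_6 = 4: Horner steps 5 → 5 → 4, so m(4) = 4.
Codeword c = [2, 2, 6, 4, 5, 4] ∈ F_7^6.


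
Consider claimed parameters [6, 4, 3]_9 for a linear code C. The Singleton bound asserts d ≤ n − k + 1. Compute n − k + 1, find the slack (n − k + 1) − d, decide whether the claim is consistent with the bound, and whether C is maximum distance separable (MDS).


Singleton RHS = n − k + 1 = 3, slack = 0, bound satisfied, MDS.

Singleton bound: d ≤ n − k + 1.
Here n = 6, k = 4, so n − k + 1 = 3.
Given d = 3, check d ≤ 3: YES.
Slack = (n − k + 1) − d = 0.
The code is MDS (slack = 0).
Description: the claimed parameters are [6, 4, 3]_9; such a code would be MDS (meets Singleton bound).


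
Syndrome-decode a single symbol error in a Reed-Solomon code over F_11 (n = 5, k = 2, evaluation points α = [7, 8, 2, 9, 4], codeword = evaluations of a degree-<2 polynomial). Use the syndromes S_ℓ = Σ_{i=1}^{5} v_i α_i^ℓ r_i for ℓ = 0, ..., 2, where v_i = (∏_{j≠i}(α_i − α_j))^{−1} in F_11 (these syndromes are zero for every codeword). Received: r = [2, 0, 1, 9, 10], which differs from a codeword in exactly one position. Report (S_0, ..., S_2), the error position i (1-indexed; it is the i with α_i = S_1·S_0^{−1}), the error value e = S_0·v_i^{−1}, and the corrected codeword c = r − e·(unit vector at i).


S = (2, 8, 10), error at position 5, error magnitude e = 2, c = [2, 0, 1, 9, 8].

Step 1: column multipliers v_i = (∏_{j≠i}(α_i − α_j))^{−1} mod 11.
  i = 1 (α = 7): (7−8)(7−2)(7−9)(7−4) = (−1)·5·(−2)·3 = 30 ≡ 8, so v_1 = 8^{−1} = 7 (mod 11).
  i = 2 (α = 8): (8−7)(8−2)(8−9)(8−4) = 1·6·(−1)·4 = −24 ≡ 9, so v_2 = 9^{−1} = 5 (mod 11).
  i = 3 (α = 2): (2−7)(2−8)(2−9)(2−4) = (−5)·(−6)·(−7)·(−2) = 420 ≡ 2, so v_3 = 2^{−1} = 6 (mod 11).
  i = 4 (α = 9): (9−7)(9−8)(9−2)(9−4) = 2·1·7·5 = 70 ≡ 4, so v_4 = 4^{−1} = 3 (mod 11).
  i = 5 (α = 4): (4−7)(4−8)(4−2)(4−9) = (−3)·(−4)·2·(−5) = −120 ≡ 1, so v_5 = 1^{−1} = 1 (mod 11).
  v = [7, 5, 6, 3, 1].
Step 2: syndromes of r = [2, 0, 1, 9, 10] (all sums mod 11).
  S_0 = Σ v_i r_i = 7·2 + 5·0 + 6·1 + 3·9 + 1·10 = 57 ≡ 2.
  S_1 = Σ v_i α_i r_i = 7·7·2 + 5·8·0 + 6·2·1 + 3·9·9 + 1·4·10 = 393 ≡ 8.
  α_i^2 mod 11 = [5, 9, 4, 4, 5].
  S_2 = Σ v_i α_i^2 r_i = 7·5·2 + 5·9·0 + 6·4·1 + 3·4·9 + 1·5·10 = 252 ≡ 10.
  S = (2, 8, 10) ≠ 0, so r is not a codeword (an error is present).
Step 3: locate the error. For a single error e at position i, S_ℓ = v_i·e·α_i^ℓ, so α_err = S_1/S_0.
  S_0^{−1} = 2^{−1} = 6 (mod 11), so α_err = 8·6 = 48 ≡ 4 = α_5. Error position i = 5.
  Consistency check: S_2/S_1 = 10·7 = 70 ≡ 4 = α_err ✓ (single-error assumption holds).
Step 4: error magnitude e = S_0/v_5 = S_0·∏_{j≠5}(α_5 − α_j) = 2·1 = 2 ≡ 2 (mod 11).
Step 5: correct position 5: c_5 = r_5 − e = 10 − 2 ≡ 8 (mod 11). Hence c = [2, 0, 1, 9, 8].
  Check: interpolating c through the α_i gives m(x) = 5 + 9·x (degree < 2) with m(α_i) = c_i for every i, so c is indeed a codeword.


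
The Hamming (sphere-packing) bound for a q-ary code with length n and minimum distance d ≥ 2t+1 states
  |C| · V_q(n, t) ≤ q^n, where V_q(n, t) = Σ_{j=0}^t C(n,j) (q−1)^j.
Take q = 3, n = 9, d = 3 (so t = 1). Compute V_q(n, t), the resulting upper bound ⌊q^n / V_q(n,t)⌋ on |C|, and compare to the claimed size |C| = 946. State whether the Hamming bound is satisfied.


V_q(n, t) = 19, q^n = 19683, Hamming bound = 1035, |C| = 946 ≤ bound (satisfied).

Step 1: Compute V_q(n, t) = Σ_{j=0}^1 C(n, j) (q−1)^j.
  j = 0: C(9,0)·(2)^0 = 1·1 = 1.
  j = 1: C(9,1)·(2)^1 = 9·2 = 18.
  V_q(n, t) = 1 + 18 = 19.
Step 2: q^n = 3^9 = 19683.
Step 3: Hamming bound ⌊q^n / V_q(n,t)⌋ = ⌊19683/19⌋ = 1035.
Step 4: Compare |C| = 946 to 1035: satisfied.
The claimed |C| lies below the Hamming bound.


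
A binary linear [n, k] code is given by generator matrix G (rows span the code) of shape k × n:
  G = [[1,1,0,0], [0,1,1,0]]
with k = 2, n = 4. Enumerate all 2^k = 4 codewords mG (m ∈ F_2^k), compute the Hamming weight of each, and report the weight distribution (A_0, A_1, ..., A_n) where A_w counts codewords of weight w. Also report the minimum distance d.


Weight distribution: A_0 = 1, A_2 = 3. Minimum distance d = 2.

Enumerate all 2^2 = 4 messages m ∈ F_2^2.
For each, compute codeword c = mG in F_2^4, then tally its weight.
  m = 00 → c = 0000, weight = 0.
  m = 10 → c = 1100, weight = 2.
  m = 01 → c = 0110, weight = 2.
  m = 11 → c = 1010, weight = 2.
Tally weights:
  weight 0: 1 codewords.
  weight 2: 3 codewords.
Minimum distance d = smallest w > 0 with A_w > 0 = 2.
Sanity: Σ A_w = 4 = 2^2 = 4 ✓.


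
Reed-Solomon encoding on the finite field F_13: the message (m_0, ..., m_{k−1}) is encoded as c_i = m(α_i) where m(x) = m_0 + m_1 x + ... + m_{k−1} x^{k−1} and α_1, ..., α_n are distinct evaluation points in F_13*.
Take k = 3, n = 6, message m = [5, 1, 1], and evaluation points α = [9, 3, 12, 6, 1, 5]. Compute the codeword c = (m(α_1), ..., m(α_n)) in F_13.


c = [4, 4, 5, 8, 7, 9]

Message polynomial: m(x) = 5 + 1·x + 1·x^2 (mod 13).
For each evaluation point α_i, compute m(α_i) mod 13:
  α_1 = 9: Horner steps 1 → 10 → 4, so m(9) = 4.
  α_2 = 3: Horner steps 1 → 4 → 4, so m(3) = 4.
  α_3 = 12: Horner steps 1 → 0 → 5, so m(12) = 5.
  α_4 = 6: Horner steps 1 → 7 → 8, so m(6) = 8.
  α_5 = 1: Horner steps 1 → 2 → 7, so m(1) = 7.
  α_6 = 5: Horner steps 1 → 6 → 9, so m(5) = 9.
Codeword c = [4, 4, 5, 8, 7, 9] ∈ F_13^6.


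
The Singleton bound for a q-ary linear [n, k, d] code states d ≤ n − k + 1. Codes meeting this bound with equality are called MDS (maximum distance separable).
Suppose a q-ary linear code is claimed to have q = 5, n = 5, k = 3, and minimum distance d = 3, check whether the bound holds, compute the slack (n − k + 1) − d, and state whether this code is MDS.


Singleton RHS = n − k + 1 = 3, slack = 0, bound satisfied, MDS.

Singleton bound: d ≤ n − k + 1.
Here n = 5, k = 3, so n − k + 1 = 3.
Given d = 3, check d ≤ 3: YES.
Slack = (n − k + 1) − d = 0.
The code is MDS (slack = 0).
Description: the claimed parameters are [5, 3, 3]_5; such a code would be MDS (meets Singleton bound).


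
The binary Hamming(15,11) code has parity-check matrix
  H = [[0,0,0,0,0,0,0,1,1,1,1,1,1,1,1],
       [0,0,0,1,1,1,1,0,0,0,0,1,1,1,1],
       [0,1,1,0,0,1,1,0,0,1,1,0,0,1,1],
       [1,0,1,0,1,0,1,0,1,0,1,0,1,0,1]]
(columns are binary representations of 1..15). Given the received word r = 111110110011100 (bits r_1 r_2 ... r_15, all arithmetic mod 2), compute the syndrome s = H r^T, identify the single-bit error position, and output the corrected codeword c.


s = (0, 1, 0, 0)^T, error position = 4, corrected codeword c = 111010110011100

Compute s = H r^T mod 2 one row at a time:
  s_1 = 1 + 0 + 0 + 1 + 1 + 1 + 0 + 0 = 4 ≡ 0 (mod 2).
  s_2 = 1 + 1 + 0 + 1 + 1 + 1 + 0 + 0 = 5 ≡ 1 (mod 2).
  s_3 = 1 + 1 + 0 + 1 + 0 + 1 + 0 + 0 = 4 ≡ 0 (mod 2).
  s_4 = 1 + 1 + 1 + 1 + 0 + 1 + 1 + 0 = 6 ≡ 0 (mod 2).
s = (0, 1, 0, 0)^T — this equals column 4 of H (binary 0100), so error is at position 4.
Correct: flip bit 4 of r = 111110110011100 to get c = 111010110011100.


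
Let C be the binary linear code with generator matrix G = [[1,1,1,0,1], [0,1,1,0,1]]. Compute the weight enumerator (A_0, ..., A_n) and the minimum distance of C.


Weight distribution: A_0 = 1, A_1 = 1, A_3 = 1, A_4 = 1. Minimum distance d = 1.

Enumerate all 2^2 = 4 messages m ∈ F_2^2.
For each, compute codeword c = mG in F_2^5, then tally its weight.
  m = 00 → c = 00000, weight = 0.
  m = 10 → c = 11101, weight = 4.
  m = 01 → c = 01101, weight = 3.
  m = 11 → c = 10000, weight = 1.
Tally weights:
  weight 0: 1 codewords.
  weight 1: 1 codewords.
  weight 3: 1 codewords.
  weight 4: 1 codewords.
Minimum distance d = smallest w > 0 with A_w > 0 = 1.
Sanity: Σ A_w = 4 = 2^2 = 4 ✓.


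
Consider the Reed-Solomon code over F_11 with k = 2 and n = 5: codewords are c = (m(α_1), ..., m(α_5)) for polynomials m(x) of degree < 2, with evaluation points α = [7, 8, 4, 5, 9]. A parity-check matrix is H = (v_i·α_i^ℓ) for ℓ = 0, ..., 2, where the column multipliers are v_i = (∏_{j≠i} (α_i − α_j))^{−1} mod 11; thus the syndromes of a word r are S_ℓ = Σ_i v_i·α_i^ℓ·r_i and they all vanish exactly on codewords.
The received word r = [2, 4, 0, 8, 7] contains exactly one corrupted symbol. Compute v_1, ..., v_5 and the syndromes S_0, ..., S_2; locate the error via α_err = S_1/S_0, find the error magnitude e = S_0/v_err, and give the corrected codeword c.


S = (6, 4, 10), error at position 2, error magnitude e = 5, c = [2, 10, 0, 8, 7].

Step 1: column multipliers v_i = (∏_{j≠i}(α_i − α_j))^{−1} mod 11.
  i = 1 (α = 7): (7−8)(7−4)(7−5)(7−9) = (−1)·3·2·(−2) = 12 ≡ 1, so v_1 = 1^{−1} = 1 (mod 11).
  i = 2 (α = 8): (8−7)(8−4)(8−5)(8−9) = 1·4·3·(−1) = −12 ≡ 10, so v_2 = 10^{−1} = 10 (mod 11).
  i = 3 (α = 4): (4−7)(4−8)(4−5)(4−9) = (−3)·(−4)·(−1)·(−5) = 60 ≡ 5, so v_3 = 5^{−1} = 9 (mod 11).
  i = 4 (α = 5): (5−7)(5−8)(5−4)(5−9) = (−2)·(−3)·1·(−4) = −24 ≡ 9, so v_4 = 9^{−1} = 5 (mod 11).
  i = 5 (α = 9): (9−7)(9−8)(9−4)(9−5) = 2·1·5·4 = 40 ≡ 7, so v_5 = 7^{−1} = 8 (mod 11).
  v = [1, 10, 9, 5, 8].
Step 2: syndromes of r = [2, 4, 0, 8, 7] (all sums mod 11).
  S_0 = Σ v_i r_i = 1·2 + 10·4 + 9·0 + 5·8 + 8·7 = 138 ≡ 6.
  S_1 = Σ v_i α_i r_i = 1·7·2 + 10·8·4 + 9·4·0 + 5·5·8 + 8·9·7 = 1038 ≡ 4.
  α_i^2 mod 11 = [5, 9, 5, 3, 4].
  S_2 = Σ v_i α_i^2 r_i = 1·5·2 + 10·9·4 + 9·5·0 + 5·3·8 + 8·4·7 = 714 ≡ 10.
  S = (6, 4, 10) ≠ 0, so r is not a codeword (an error is present).
Step 3: locate the error. For a single error e at position i, S_ℓ = v_i·e·α_i^ℓ, so α_err = S_1/S_0.
  S_0^{−1} = 6^{−1} = 2 (mod 11), so α_err = 4·2 = 8 ≡ 8 = α_2. Error position i = 2.
  Consistency check: S_2/S_1 = 10·3 = 30 ≡ 8 = α_err ✓ (single-error assumption holds).
Step 4: error magnitude e = S_0/v_2 = S_0·∏_{j≠2}(α_2 − α_j) = 6·10 = 60 ≡ 5 (mod 11).
Step 5: correct position 2: c_2 = r_2 − e = 4 − 5 ≡ 10 (mod 11). Hence c = [2, 10, 0, 8, 7].
  Check: interpolating c through the α_i gives m(x) = 1 + 8·x (degree < 2) with m(α_i) = c_i for every i, so c is indeed a codeword.


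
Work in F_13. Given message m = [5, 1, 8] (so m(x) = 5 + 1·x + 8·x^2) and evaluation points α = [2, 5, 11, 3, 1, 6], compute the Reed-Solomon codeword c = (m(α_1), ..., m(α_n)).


c = [0, 2, 9, 2, 1, 0]

Message polynomial: m(x) = 5 + 1·x + 8·x^2 (mod 13).
For each evaluation point α_i, compute m(α_i) mod 13:
  α_1 = 2: Horner steps 8 → 4 → 0, so m(2) = 0.
  α_2 = 5: Horner steps 8 → 2 → 2, so m(5) = 2.
  α_3 = 11: Horner steps 8 → 11 → 9, so m(11) = 9.
  α_4 = 3: Horner steps 8 → 12 → 2, so m(3) = 2.
  α_5 = 1: Horner steps 8 → 9 → 1, so m(1) = 1.
  α_6 = 6: Horner steps 8 → 10 → 0, so m(6) = 0.
Codeword c = [0, 2, 9, 2, 1, 0] ∈ F_13^6.


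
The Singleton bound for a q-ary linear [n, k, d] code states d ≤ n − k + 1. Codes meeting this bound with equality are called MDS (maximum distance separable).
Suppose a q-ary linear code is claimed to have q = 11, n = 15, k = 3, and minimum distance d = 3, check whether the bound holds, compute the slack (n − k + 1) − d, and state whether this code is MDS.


Singleton RHS = n − k + 1 = 13, slack = 10, bound satisfied, not MDS.

Singleton bound: d ≤ n − k + 1.
Here n = 15, k = 3, so n − k + 1 = 13.
Given d = 3, check d ≤ 13: YES.
Slack = (n − k + 1) − d = 10.
The code is NOT MDS (slack = 10 > 0).
Description: the claimed parameters are [15, 3, 3]_11; such a code would be non-MDS.


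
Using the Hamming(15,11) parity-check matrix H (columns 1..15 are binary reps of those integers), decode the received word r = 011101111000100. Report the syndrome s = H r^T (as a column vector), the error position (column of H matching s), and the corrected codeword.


s = (1, 0, 0, 0)^T, error position = 8, corrected codeword c = 011101101000100

Compute s = H r^T mod 2 one row at a time:
  s_1 = 1 + 1 + 0 + 0 + 0 + 1 + 0 + 0 = 3 ≡ 1 (mod 2).
  s_2 = 1 + 0 + 1 + 1 + 0 + 1 + 0 + 0 = 4 ≡ 0 (mod 2).
  s_3 = 1 + 1 + 1 + 1 + 0 + 0 + 0 + 0 = 4 ≡ 0 (mod 2).
  s_4 = 0 + 1 + 0 + 1 + 1 + 0 + 1 + 0 = 4 ≡ 0 (mod 2).
s = (1, 0, 0, 0)^T — this equals column 8 of H (binary 1000), so error is at position 8.
Correct: flip bit 8 of r = 011101111000100 to get c = 011101101000100.


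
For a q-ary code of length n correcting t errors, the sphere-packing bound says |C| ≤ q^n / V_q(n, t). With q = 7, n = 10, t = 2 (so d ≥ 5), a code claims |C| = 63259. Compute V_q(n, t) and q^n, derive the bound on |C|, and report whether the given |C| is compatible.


V_q(n, t) = 1681, q^n = 282475249, Hamming bound = 168040, |C| = 63259 ≤ bound (satisfied).

Step 1: Compute V_q(n, t) = Σ_{j=0}^2 C(n, j) (q−1)^j.
  j = 0: C(10,0)·(6)^0 = 1·1 = 1.
  j = 1: C(10,1)·(6)^1 = 10·6 = 60.
  j = 2: C(10,2)·(6)^2 = 45·36 = 1620.
  V_q(n, t) = 1 + 60 + 1620 = 1681.
Step 2: q^n = 7^10 = 282475249.
Step 3: Hamming bound ⌊q^n / V_q(n,t)⌋ = ⌊282475249/1681⌋ = 168040.
Step 4: Compare |C| = 63259 to 168040: satisfied.
The claimed |C| lies below the Hamming bound.


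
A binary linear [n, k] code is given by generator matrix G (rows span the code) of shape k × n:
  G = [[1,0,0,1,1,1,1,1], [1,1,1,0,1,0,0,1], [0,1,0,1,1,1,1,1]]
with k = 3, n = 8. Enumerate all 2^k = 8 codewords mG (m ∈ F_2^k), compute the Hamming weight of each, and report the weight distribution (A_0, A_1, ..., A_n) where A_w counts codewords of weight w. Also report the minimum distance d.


Weight distribution: A_0 = 1, A_2 = 1, A_3 = 1, A_5 = 3, A_6 = 2. Minimum distance d = 2.

Enumerate all 2^3 = 8 messages m ∈ F_2^3.
For each, compute codeword c = mG in F_2^8, then tally its weight.
  m = 000 → c = 00000000, weight = 0.
  m = 100 → c = 10011111, weight = 6.
  m = 010 → c = 11101001, weight = 5.
  m = 110 → c = 01110110, weight = 5.
  m = 001 → c = 01011111, weight = 6.
  m = 101 → c = 11000000, weight = 2.
  m = 011 → c = 10110110, weight = 5.
  m = 111 → c = 00101001, weight = 3.
Tally weights:
  weight 0: 1 codewords.
  weight 2: 1 codewords.
  weight 3: 1 codewords.
  weight 5: 3 codewords.
  weight 6: 2 codewords.
Minimum distance d = smallest w > 0 with A_w > 0 = 2.
Sanity: Σ A_w = 8 = 2^3 = 8 ✓.


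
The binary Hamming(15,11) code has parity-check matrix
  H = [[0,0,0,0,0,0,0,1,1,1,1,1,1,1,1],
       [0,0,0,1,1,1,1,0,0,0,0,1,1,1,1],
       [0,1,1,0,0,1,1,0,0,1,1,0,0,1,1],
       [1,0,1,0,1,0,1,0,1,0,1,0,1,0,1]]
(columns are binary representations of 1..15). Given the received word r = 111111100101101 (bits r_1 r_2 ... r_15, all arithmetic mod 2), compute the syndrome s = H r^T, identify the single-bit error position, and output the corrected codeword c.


s = (0, 1, 0, 0)^T, error position = 4, corrected codeword c = 111011100101101

Compute s = H r^T mod 2 one row at a time:
  s_1 = 0 + 0 + 1 + 0 + 1 + 1 + 0 + 1 = 4 ≡ 0 (mod 2).
  s_2 = 1 + 1 + 1 + 1 + 1 + 1 + 0 + 1 = 7 ≡ 1 (mod 2).
  s_3 = 1 + 1 + 1 + 1 + 1 + 0 + 0 + 1 = 6 ≡ 0 (mod 2).
  s_4 = 1 + 1 + 1 + 1 + 0 + 0 + 1 + 1 = 6 ≡ 0 (mod 2).
s = (0, 1, 0, 0)^T — this equals column 4 of H (binary 0100), so error is at position 4.
Correct: flip bit 4 of r = 111111100101101 to get c = 111011100101101.


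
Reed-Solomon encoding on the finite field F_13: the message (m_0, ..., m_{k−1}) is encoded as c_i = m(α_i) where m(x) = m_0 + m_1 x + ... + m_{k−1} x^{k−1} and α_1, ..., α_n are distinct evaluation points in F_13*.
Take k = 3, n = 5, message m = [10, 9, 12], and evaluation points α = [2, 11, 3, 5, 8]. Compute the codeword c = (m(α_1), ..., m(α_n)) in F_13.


c = [11, 1, 2, 4, 5]

Message polynomial: m(x) = 10 + 9·x + 12·x^2 (mod 13).
For each evaluation point α_i, compute m(α_i) mod 13:
  α_1 = 2: Horner steps 12 → 7 → 11, so m(2) = 11.
  α_2 = 11: Horner steps 12 → 11 → 1, so m(11) = 1.
  α_3 = 3: Horner steps 12 → 6 → 2, so m(3) = 2.
  α_4 = 5: Horner steps 12 → 4 → 4, so m(5) = 4.
  α_5 = 8: Horner steps 12 → 1 → 5, so m(8) = 5.
Codeword c = [11, 1, 2, 4, 5] ∈ F_13^5.


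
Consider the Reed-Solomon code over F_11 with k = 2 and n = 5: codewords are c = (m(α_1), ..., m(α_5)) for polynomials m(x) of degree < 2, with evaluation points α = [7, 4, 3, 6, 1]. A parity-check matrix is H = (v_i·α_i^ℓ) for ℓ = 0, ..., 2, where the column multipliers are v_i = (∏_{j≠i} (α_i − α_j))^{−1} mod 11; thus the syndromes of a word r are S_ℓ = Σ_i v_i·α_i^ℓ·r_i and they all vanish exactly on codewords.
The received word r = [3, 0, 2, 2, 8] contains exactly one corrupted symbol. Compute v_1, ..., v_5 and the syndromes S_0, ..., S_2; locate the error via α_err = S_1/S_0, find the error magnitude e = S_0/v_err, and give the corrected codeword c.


S = (4, 1, 3), error at position 3, error magnitude e = 3, c = [3, 0, 10, 2, 8].

Step 1: column multipliers v_i = (∏_{j≠i}(α_i − α_j))^{−1} mod 11.
  i = 1 (α = 7): (7−4)(7−3)(7−6)(7−1) = 3·4·1·6 = 72 ≡ 6, so v_1 = 6^{−1} = 2 (mod 11).
  i = 2 (α = 4): (4−7)(4−3)(4−6)(4−1) = (−3)·1·(−2)·3 = 18 ≡ 7, so v_2 = 7^{−1} = 8 (mod 11).
  i = 3 (α = 3): (3−7)(3−4)(3−6)(3−1) = (−4)·(−1)·(−3)·2 = −24 ≡ 9, so v_3 = 9^{−1} = 5 (mod 11).
  i = 4 (α = 6): (6−7)(6−4)(6−3)(6−1) = (−1)·2·3·5 = −30 ≡ 3, so v_4 = 3^{−1} = 4 (mod 11).
  i = 5 (α = 1): (1−7)(1−4)(1−3)(1−6) = (−6)·(−3)·(−2)·(−5) = 180 ≡ 4, so v_5 = 4^{−1} = 3 (mod 11).
  v = [2, 8, 5, 4, 3].
Step 2: syndromes of r = [3, 0, 2, 2, 8] (all sums mod 11).
  S_0 = Σ v_i r_i = 2·3 + 8·0 + 5·2 + 4·2 + 3·8 = 48 ≡ 4.
  S_1 = Σ v_i α_i r_i = 2·7·3 + 8·4·0 + 5·3·2 + 4·6·2 + 3·1·8 = 144 ≡ 1.
  α_i^2 mod 11 = [5, 5, 9, 3, 1].
  S_2 = Σ v_i α_i^2 r_i = 2·5·3 + 8·5·0 + 5·9·2 + 4·3·2 + 3·1·8 = 168 ≡ 3.
  S = (4, 1, 3) ≠ 0, so r is not a codeword (an error is present).
Step 3: locate the error. For a single error e at position i, S_ℓ = v_i·e·α_i^ℓ, so α_err = S_1/S_0.
  S_0^{−1} = 4^{−1} = 3 (mod 11), so α_err = 1·3 = 3 ≡ 3 = α_3. Error position i = 3.
  Consistency check: S_2/S_1 = 3·1 = 3 ≡ 3 = α_err ✓ (single-error assumption holds).
Step 4: error magnitude e = S_0/v_3 = S_0·∏_{j≠3}(α_3 − α_j) = 4·9 = 36 ≡ 3 (mod 11).
Step 5: correct position 3: c_3 = r_3 − e = 2 − 3 ≡ 10 (mod 11). Hence c = [3, 0, 10, 2, 8].
  Check: interpolating c through the α_i gives m(x) = 7 + 1·x (degree < 2) with m(α_i) = c_i for every i, so c is indeed a codeword.


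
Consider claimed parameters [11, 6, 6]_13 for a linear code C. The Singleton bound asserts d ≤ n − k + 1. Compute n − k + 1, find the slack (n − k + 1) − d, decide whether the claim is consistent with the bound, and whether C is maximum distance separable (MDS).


Singleton RHS = n − k + 1 = 6, slack = 0, bound satisfied, MDS.

Singleton bound: d ≤ n − k + 1.
Here n = 11, k = 6, so n − k + 1 = 6.
Given d = 6, check d ≤ 6: YES.
Slack = (n − k + 1) − d = 0.
The code is MDS (slack = 0).
Description: the claimed parameters are [11, 6, 6]_13; such a code would be MDS (meets Singleton bound).


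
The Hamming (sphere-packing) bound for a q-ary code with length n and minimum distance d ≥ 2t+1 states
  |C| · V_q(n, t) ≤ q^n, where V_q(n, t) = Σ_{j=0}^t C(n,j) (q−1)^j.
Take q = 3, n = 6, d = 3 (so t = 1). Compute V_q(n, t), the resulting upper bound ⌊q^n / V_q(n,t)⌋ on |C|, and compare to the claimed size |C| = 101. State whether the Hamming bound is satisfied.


V_q(n, t) = 13, q^n = 729, Hamming bound = 56, |C| = 101 > bound (violated).

Step 1: Compute V_q(n, t) = Σ_{j=0}^1 C(n, j) (q−1)^j.
  j = 0: C(6,0)·(2)^0 = 1·1 = 1.
  j = 1: C(6,1)·(2)^1 = 6·2 = 12.
  V_q(n, t) = 1 + 12 = 13.
Step 2: q^n = 3^6 = 729.
Step 3: Hamming bound ⌊q^n / V_q(n,t)⌋ = ⌊729/13⌋ = 56.
Step 4: Compare |C| = 101 to 56: violated.
The claimed |C| lies above the Hamming bound, so no 3-ary code of length 6 with d ≥ 3 can have 101 codewords.


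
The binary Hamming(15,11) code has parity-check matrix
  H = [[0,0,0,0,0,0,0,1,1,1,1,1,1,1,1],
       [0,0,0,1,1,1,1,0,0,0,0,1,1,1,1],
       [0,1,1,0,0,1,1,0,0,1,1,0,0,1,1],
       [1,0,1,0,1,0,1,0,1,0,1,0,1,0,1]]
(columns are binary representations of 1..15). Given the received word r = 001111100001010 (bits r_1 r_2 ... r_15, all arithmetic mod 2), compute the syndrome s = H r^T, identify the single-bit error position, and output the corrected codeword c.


s = (0, 0, 0, 1)^T, error position = 1, corrected codeword c = 101111100001010

Compute s = H r^T mod 2 one row at a time:
  s_1 = 0 + 0 + 0 + 0 + 1 + 0 + 1 + 0 = 2 ≡ 0 (mod 2).
  s_2 = 1 + 1 + 1 + 1 + 1 + 0 + 1 + 0 = 6 ≡ 0 (mod 2).
  s_3 = 0 + 1 + 1 + 1 + 0 + 0 + 1 + 0 = 4 ≡ 0 (mod 2).
  s_4 = 0 + 1 + 1 + 1 + 0 + 0 + 0 + 0 = 3 ≡ 1 (mod 2).
s = (0, 0, 0, 1)^T — this equals column 1 of H (binary 0001), so error is at position 1.
Correct: flip bit 1 of r = 001111100001010 to get c = 101111100001010.


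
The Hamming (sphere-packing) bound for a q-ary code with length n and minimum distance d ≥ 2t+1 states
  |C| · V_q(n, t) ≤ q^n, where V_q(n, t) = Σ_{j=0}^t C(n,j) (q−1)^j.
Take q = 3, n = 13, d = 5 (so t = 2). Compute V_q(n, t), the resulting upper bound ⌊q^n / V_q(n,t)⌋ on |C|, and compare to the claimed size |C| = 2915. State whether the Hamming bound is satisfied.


V_q(n, t) = 339, q^n = 1594323, Hamming bound = 4703, |C| = 2915 ≤ bound (satisfied).

Step 1: Compute V_q(n, t) = Σ_{j=0}^2 C(n, j) (q−1)^j.
  j = 0: C(13,0)·(2)^0 = 1·1 = 1.
  j = 1: C(13,1)·(2)^1 = 13·2 = 26.
  j = 2: C(13,2)·(2)^2 = 78·4 = 312.
  V_q(n, t) = 1 + 26 + 312 = 339.
Step 2: q^n = 3^13 = 1594323.
Step 3: Hamming bound ⌊q^n / V_q(n,t)⌋ = ⌊1594323/339⌋ = 4703.
Step 4: Compare |C| = 2915 to 4703: satisfied.
The claimed |C| lies below the Hamming bound.


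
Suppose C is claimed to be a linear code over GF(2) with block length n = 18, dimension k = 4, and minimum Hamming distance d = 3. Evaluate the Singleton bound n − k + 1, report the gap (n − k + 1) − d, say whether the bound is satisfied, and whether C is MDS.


Singleton RHS = n − k + 1 = 15, slack = 12, bound satisfied, not MDS.

Singleton bound: d ≤ n − k + 1.
Here n = 18, k = 4, so n − k + 1 = 15.
Given d = 3, check d ≤ 15: YES.
Slack = (n − k + 1) − d = 12.
The code is NOT MDS (slack = 12 > 0).
Description: the claimed parameters are [18, 4, 3]_2; such a code would be non-MDS.


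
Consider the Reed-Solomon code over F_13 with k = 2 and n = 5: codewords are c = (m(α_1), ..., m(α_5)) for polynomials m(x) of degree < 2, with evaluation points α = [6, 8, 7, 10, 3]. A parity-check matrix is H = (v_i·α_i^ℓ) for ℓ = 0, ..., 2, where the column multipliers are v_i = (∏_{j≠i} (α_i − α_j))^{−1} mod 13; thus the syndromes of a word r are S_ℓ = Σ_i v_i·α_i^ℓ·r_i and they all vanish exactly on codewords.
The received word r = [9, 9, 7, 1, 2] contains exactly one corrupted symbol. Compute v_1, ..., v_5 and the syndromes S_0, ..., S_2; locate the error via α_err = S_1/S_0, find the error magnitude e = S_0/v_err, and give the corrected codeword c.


S = (5, 1, 8), error at position 2, error magnitude e = 4, c = [9, 5, 7, 1, 2].

Step 1: column multipliers v_i = (∏_{j≠i}(α_i − α_j))^{−1} mod 13.
  i = 1 (α = 6): (6−8)(6−7)(6−10)(6−3) = (−2)·(−1)·(−4)·3 = −24 ≡ 2, so v_1 = 2^{−1} = 7 (mod 13).
  i = 2 (α = 8): (8−6)(8−7)(8−10)(8−3) = 2·1·(−2)·5 = −20 ≡ 6, so v_2 = 6^{−1} = 11 (mod 13).
  i = 3 (α = 7): (7−6)(7−8)(7−10)(7−3) = 1·(−1)·(−3)·4 = 12 ≡ 12, so v_3 = 12^{−1} = 12 (mod 13).
  i = 4 (α = 10): (10−6)(10−8)(10−7)(10−3) = 4·2·3·7 = 168 ≡ 12, so v_4 = 12^{−1} = 12 (mod 13).
  i = 5 (α = 3): (3−6)(3−8)(3−7)(3−10) = (−3)·(−5)·(−4)·(−7) = 420 ≡ 4, so v_5 = 4^{−1} = 10 (mod 13).
  v = [7, 11, 12, 12, 10].
Step 2: syndromes of r = [9, 9, 7, 1, 2] (all sums mod 13).
  S_0 = Σ v_i r_i = 7·9 + 11·9 + 12·7 + 12·1 + 10·2 = 278 ≡ 5.
  S_1 = Σ v_i α_i r_i = 7·6·9 + 11·8·9 + 12·7·7 + 12·10·1 + 10·3·2 = 1938 ≡ 1.
  α_i^2 mod 13 = [10, 12, 10, 9, 9].
  S_2 = Σ v_i α_i^2 r_i = 7·10·9 + 11·12·9 + 12·10·7 + 12·9·1 + 10·9·2 = 2946 ≡ 8.
  S = (5, 1, 8) ≠ 0, so r is not a codeword (an error is present).
Step 3: locate the error. For a single error e at position i, S_ℓ = v_i·e·α_i^ℓ, so α_err = S_1/S_0.
  S_0^{−1} = 5^{−1} = 8 (mod 13), so α_err = 1·8 = 8 ≡ 8 = α_2. Error position i = 2.
  Consistency check: S_2/S_1 = 8·1 = 8 ≡ 8 = α_err ✓ (single-error assumption holds).
Step 4: error magnitude e = S_0/v_2 = S_0·∏_{j≠2}(α_2 − α_j) = 5·6 = 30 ≡ 4 (mod 13).
Step 5: correct position 2: c_2 = r_2 − e = 9 − 4 ≡ 5 (mod 13). Hence c = [9, 5, 7, 1, 2].
  Check: interpolating c through the α_i gives m(x) = 8 + 11·x (degree < 2) with m(α_i) = c_i for every i, so c is indeed a codeword.


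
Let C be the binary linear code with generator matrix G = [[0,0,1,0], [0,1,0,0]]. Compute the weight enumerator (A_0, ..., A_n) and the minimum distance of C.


Weight distribution: A_0 = 1, A_1 = 2, A_2 = 1. Minimum distance d = 1.

Enumerate all 2^2 = 4 messages m ∈ F_2^2.
For each, compute codeword c = mG in F_2^4, then tally its weight.
  m = 00 → c = 0000, weight = 0.
  m = 10 → c = 0010, weight = 1.
  m = 01 → c = 0100, weight = 1.
  m = 11 → c = 0110, weight = 2.
Tally weights:
  weight 0: 1 codewords.
  weight 1: 2 codewords.
  weight 2: 1 codewords.
Minimum distance d = smallest w > 0 with A_w > 0 = 1.
Sanity: Σ A_w = 4 = 2^2 = 4 ✓.


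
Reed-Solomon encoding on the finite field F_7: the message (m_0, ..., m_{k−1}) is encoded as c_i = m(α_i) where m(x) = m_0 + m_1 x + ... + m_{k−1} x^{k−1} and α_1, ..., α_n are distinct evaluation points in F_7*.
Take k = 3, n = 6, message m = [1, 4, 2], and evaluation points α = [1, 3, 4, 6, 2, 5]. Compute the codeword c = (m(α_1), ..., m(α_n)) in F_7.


c = [0, 3, 0, 6, 3, 1]

Message polynomial: m(x) = 1 + 4·x + 2·x^2 (mod 7).
For each evaluation point α_i, compute m(α_i) mod 7:
  α_1 = 1: Horner steps 2 → 6 → 0, so m(1) = 0.
  α_2 = 3: Horner steps 2 → 3 → 3, so m(3) = 3.
  α_3 = 4: Horner steps 2 → 5 → 0, so m(4) = 0.
  α_4 = 6: Horner steps 2 → 2 → 6, so m(6) = 6.
  α_5 = 2: Horner steps 2 → 1 → 3, so m(2) = 3.
  α_6 = 5: Horner steps 2 → 0 → 1, so m(5) = 1.
Codeword c = [0, 3, 0, 6, 3, 1] ∈ F_7^6.


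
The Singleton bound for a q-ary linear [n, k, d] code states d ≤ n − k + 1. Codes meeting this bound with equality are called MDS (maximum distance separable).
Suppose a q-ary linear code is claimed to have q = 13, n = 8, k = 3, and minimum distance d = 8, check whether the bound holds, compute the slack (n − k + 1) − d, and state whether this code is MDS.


Singleton RHS = n − k + 1 = 6, slack = -2, bound violated (no such code; not MDS).

Singleton bound: d ≤ n − k + 1.
Here n = 8, k = 3, so n − k + 1 = 6.
Given d = 8, check d ≤ 6: NO.
Slack = (n − k + 1) − d = -2.
The slack is negative: d = 8 exceeds n − k + 1 = 6 by 2, so the Singleton bound is violated and no linear [8, 3, 8]_13 code can exist. In particular it is not MDS (MDS requires d = n − k + 1 exactly).
Description: the claimed parameters are [8, 3, 8]_13; such a code would be impossible (violates the Singleton bound).


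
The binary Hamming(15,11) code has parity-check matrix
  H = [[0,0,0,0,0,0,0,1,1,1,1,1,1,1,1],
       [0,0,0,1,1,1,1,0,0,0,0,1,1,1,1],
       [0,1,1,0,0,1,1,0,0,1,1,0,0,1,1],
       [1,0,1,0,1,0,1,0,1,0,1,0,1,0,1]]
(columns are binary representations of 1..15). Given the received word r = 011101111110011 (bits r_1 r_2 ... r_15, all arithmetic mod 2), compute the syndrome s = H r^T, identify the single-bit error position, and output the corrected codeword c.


s = (0, 1, 0, 1)^T, error position = 5, corrected codeword c = 011111111110011

Compute s = H r^T mod 2 one row at a time:
  s_1 = 1 + 1 + 1 + 1 + 0 + 0 + 1 + 1 = 6 ≡ 0 (mod 2).
  s_2 = 1 + 0 + 1 + 1 + 0 + 0 + 1 + 1 = 5 ≡ 1 (mod 2).
  s_3 = 1 + 1 + 1 + 1 + 1 + 1 + 1 + 1 = 8 ≡ 0 (mod 2).
  s_4 = 0 + 1 + 0 + 1 + 1 + 1 + 0 + 1 = 5 ≡ 1 (mod 2).
s = (0, 1, 0, 1)^T — this equals column 5 of H (binary 0101), so error is at position 5.
Correct: flip bit 5 of r = 011101111110011 to get c = 011111111110011.


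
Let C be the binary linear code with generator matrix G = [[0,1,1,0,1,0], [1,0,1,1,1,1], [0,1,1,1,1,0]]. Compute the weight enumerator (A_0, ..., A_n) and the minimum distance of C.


Weight distribution: A_0 = 1, A_1 = 1, A_3 = 2, A_4 = 3, A_5 = 1. Minimum distance d = 1.

Enumerate all 2^3 = 8 messages m ∈ F_2^3.
For each, compute codeword c = mG in F_2^6, then tally its weight.
  m = 000 → c = 000000, weight = 0.
  m = 100 → c = 011010, weight = 3.
  m = 010 → c = 101111, weight = 5.
  m = 110 → c = 110101, weight = 4.
  m = 001 → c = 011110, weight = 4.
  m = 101 → c = 000100, weight = 1.
  m = 011 → c = 110001, weight = 3.
  m = 111 → c = 101011, weight = 4.
Tally weights:
  weight 0: 1 codewords.
  weight 1: 1 codewords.
  weight 3: 2 codewords.
  weight 4: 3 codewords.
  weight 5: 1 codewords.
Minimum distance d = smallest w > 0 with A_w > 0 = 1.
Sanity: Σ A_w = 8 = 2^3 = 8 ✓.


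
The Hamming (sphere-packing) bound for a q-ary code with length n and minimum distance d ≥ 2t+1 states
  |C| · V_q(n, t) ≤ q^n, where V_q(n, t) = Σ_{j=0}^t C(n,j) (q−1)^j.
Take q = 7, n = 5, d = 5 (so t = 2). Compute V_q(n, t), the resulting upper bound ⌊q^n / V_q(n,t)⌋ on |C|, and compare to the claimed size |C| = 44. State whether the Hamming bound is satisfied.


V_q(n, t) = 391, q^n = 16807, Hamming bound = 42, |C| = 44 > bound (violated).

Step 1: Compute V_q(n, t) = Σ_{j=0}^2 C(n, j) (q−1)^j.
  j = 0: C(5,0)·(6)^0 = 1·1 = 1.
  j = 1: C(5,1)·(6)^1 = 5·6 = 30.
  j = 2: C(5,2)·(6)^2 = 10·36 = 360.
  V_q(n, t) = 1 + 30 + 360 = 391.
Step 2: q^n = 7^5 = 16807.
Step 3: Hamming bound ⌊q^n / V_q(n,t)⌋ = ⌊16807/391⌋ = 42.
Step 4: Compare |C| = 44 to 42: violated.
The claimed |C| lies above the Hamming bound, so no 7-ary code of length 5 with d ≥ 5 can have 44 codewords.


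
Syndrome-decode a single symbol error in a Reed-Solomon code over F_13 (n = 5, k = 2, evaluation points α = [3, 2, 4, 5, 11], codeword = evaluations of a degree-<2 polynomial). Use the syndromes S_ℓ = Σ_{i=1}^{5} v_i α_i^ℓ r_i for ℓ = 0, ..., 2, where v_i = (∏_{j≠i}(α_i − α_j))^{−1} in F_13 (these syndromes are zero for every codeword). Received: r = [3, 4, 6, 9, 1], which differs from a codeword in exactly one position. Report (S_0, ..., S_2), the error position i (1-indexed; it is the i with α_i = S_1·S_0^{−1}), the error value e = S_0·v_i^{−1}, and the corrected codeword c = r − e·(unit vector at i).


S = (2, 4, 8), error at position 2, error magnitude e = 4, c = [3, 0, 6, 9, 1].

Step 1: column multipliers v_i = (∏_{j≠i}(α_i − α_j))^{−1} mod 13.
  i = 1 (α = 3): (3−2)(3−4)(3−5)(3−11) = 1·(−1)·(−2)·(−8) = −16 ≡ 10, so v_1 = 10^{−1} = 4 (mod 13).
  i = 2 (α = 2): (2−3)(2−4)(2−5)(2−11) = (−1)·(−2)·(−3)·(−9) = 54 ≡ 2, so v_2 = 2^{−1} = 7 (mod 13).
  i = 3 (α = 4): (4−3)(4−2)(4−5)(4−11) = 1·2·(−1)·(−7) = 14 ≡ 1, so v_3 = 1^{−1} = 1 (mod 13).
  i = 4 (α = 5): (5−3)(5−2)(5−4)(5−11) = 2·3·1·(−6) = −36 ≡ 3, so v_4 = 3^{−1} = 9 (mod 13).
  i = 5 (α = 11): (11−3)(11−2)(11−4)(11−5) = 8·9·7·6 = 3024 ≡ 8, so v_5 = 8^{−1} = 5 (mod 13).
  v = [4, 7, 1, 9, 5].
Step 2: syndromes of r = [3, 4, 6, 9, 1] (all sums mod 13).
  S_0 = Σ v_i r_i = 4·3 + 7·4 + 1·6 + 9·9 + 5·1 = 132 ≡ 2.
  S_1 = Σ v_i α_i r_i = 4·3·3 + 7·2·4 + 1·4·6 + 9·5·9 + 5·11·1 = 576 ≡ 4.
  α_i^2 mod 13 = [9, 4, 3, 12, 4].
  S_2 = Σ v_i α_i^2 r_i = 4·9·3 + 7·4·4 + 1·3·6 + 9·12·9 + 5·4·1 = 1230 ≡ 8.
  S = (2, 4, 8) ≠ 0, so r is not a codeword (an error is present).
Step 3: locate the error. For a single error e at position i, S_ℓ = v_i·e·α_i^ℓ, so α_err = S_1/S_0.
  S_0^{−1} = 2^{−1} = 7 (mod 13), so α_err = 4·7 = 28 ≡ 2 = α_2. Error position i = 2.
  Consistency check: S_2/S_1 = 8·10 = 80 ≡ 2 = α_err ✓ (single-error assumption holds).
Step 4: error magnitude e = S_0/v_2 = S_0·∏_{j≠2}(α_2 − α_j) = 2·2 = 4 ≡ 4 (mod 13).
Step 5: correct position 2: c_2 = r_2 − e = 4 − 4 ≡ 0 (mod 13). Hence c = [3, 0, 6, 9, 1].
  Check: interpolating c through the α_i gives m(x) = 7 + 3·x (degree < 2) with m(α_i) = c_i for every i, so c is indeed a codeword.


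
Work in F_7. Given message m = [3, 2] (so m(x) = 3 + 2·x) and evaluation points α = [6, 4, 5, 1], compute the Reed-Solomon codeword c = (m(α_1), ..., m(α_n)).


c = [1, 4, 6, 5]

Message polynomial: m(x) = 3 + 2·x (mod 7).
For each evaluation point α_i, compute m(α_i) mod 7:
  α_1 = 6: Horner steps 2 → 1, so m(6) = 1.
  α_2 = 4: Horner steps 2 → 4, so m(4) = 4.
  α_3 = 5: Horner steps 2 → 6, so m(5) = 6.
  α_4 = 1: Horner steps 2 → 5, so m(1) = 5.
Codeword c = [1, 4, 6, 5] ∈ F_7^4.


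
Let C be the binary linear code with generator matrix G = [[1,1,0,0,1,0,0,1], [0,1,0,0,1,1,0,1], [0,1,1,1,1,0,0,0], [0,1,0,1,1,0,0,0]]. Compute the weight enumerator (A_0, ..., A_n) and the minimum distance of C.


Weight distribution: A_0 = 1, A_1 = 1, A_2 = 1, A_3 = 4, A_4 = 5, A_5 = 3, A_6 = 1. Minimum distance d = 1.

Enumerate all 2^4 = 16 messages m ∈ F_2^4.
For each, compute codeword c = mG in F_2^8, then tally its weight.
  m = 0000 → c = 00000000, weight = 0.
  m = 1000 → c = 11001001, weight = 4.
  m = 0100 → c = 01001101, weight = 4.
  m = 1100 → c = 10000100, weight = 2.
  m = 0010 → c = 01111000, weight = 4.
  m = 1010 → c = 10110001, weight = 4.
  m = 0110 → c = 00110101, weight = 4.
  m = 1110 → c = 11111100, weight = 6.
  m = 0001 → c = 01011000, weight = 3.
  m = 1001 → c = 10010001, weight = 3.
  m = 0101 → c = 00010101, weight = 3.
  m = 1101 → c = 11011100, weight = 5.
  m = 0011 → c = 00100000, weight = 1.
  m = 1011 → c = 11101001, weight = 5.
  m = 0111 → c = 01101101, weight = 5.
  m = 1111 → c = 10100100, weight = 3.
Tally weights:
  weight 0: 1 codewords.
  weight 1: 1 codewords.
  weight 2: 1 codewords.
  weight 3: 4 codewords.
  weight 4: 5 codewords.
  weight 5: 3 codewords.
  weight 6: 1 codewords.
Minimum distance d = smallest w > 0 with A_w > 0 = 1.
Sanity: Σ A_w = 16 = 2^4 = 16 ✓.


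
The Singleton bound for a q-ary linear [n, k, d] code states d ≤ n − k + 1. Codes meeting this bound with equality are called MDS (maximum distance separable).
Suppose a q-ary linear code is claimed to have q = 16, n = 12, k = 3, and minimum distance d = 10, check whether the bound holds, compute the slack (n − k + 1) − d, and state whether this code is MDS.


Singleton RHS = n − k + 1 = 10, slack = 0, bound satisfied, MDS.

Singleton bound: d ≤ n − k + 1.
Here n = 12, k = 3, so n − k + 1 = 10.
Given d = 10, check d ≤ 10: YES.
Slack = (n − k + 1) − d = 0.
The code is MDS (slack = 0).
Description: the claimed parameters are [12, 3, 10]_16; such a code would be MDS (meets Singleton bound).


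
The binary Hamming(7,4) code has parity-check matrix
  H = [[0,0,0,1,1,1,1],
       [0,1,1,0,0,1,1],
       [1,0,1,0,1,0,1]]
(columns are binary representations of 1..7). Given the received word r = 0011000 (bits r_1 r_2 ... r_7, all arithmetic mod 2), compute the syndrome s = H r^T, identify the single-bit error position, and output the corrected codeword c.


s = (1, 1, 1)^T, error position = 7, corrected codeword c = 0011001

Compute s = H r^T mod 2 one row at a time:
  s_1 = 1 + 0 + 0 + 0 = 1 ≡ 1 (mod 2).
  s_2 = 0 + 1 + 0 + 0 = 1 ≡ 1 (mod 2).
  s_3 = 0 + 1 + 0 + 0 = 1 ≡ 1 (mod 2).
s = (1, 1, 1)^T — this equals column 7 of H (binary 111), so error is at position 7.
Correct: flip bit 7 of r = 0011000 to get c = 0011001.


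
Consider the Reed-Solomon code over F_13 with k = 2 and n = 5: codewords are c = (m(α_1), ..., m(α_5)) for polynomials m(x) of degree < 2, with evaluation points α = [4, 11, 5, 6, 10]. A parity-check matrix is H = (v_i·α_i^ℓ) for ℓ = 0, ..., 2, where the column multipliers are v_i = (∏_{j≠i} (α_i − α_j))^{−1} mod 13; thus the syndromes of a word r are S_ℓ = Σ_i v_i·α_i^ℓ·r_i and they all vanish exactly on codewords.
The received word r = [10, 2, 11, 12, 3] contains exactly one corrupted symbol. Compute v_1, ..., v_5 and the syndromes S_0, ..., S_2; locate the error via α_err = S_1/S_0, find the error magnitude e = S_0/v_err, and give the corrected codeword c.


S = (12, 2, 9), error at position 2, error magnitude e = 11, c = [10, 4, 11, 12, 3].

Step 1: column multipliers v_i = (∏_{j≠i}(α_i − α_j))^{−1} mod 13.
  i = 1 (α = 4): (4−11)(4−5)(4−6)(4−10) = (−7)·(−1)·(−2)·(−6) = 84 ≡ 6, so v_1 = 6^{−1} = 11 (mod 13).
  i = 2 (α = 11): (11−4)(11−5)(11−6)(11−10) = 7·6·5·1 = 210 ≡ 2, so v_2 = 2^{−1} = 7 (mod 13).
  i = 3 (α = 5): (5−4)(5−11)(5−6)(5−10) = 1·(−6)·(−1)·(−5) = −30 ≡ 9, so v_3 = 9^{−1} = 3 (mod 13).
  i = 4 (α = 6): (6−4)(6−11)(6−5)(6−10) = 2·(−5)·1·(−4) = 40 ≡ 1, so v_4 = 1^{−1} = 1 (mod 13).
  i = 5 (α = 10): (10−4)(10−11)(10−5)(10−6) = 6·(−1)·5·4 = −120 ≡ 10, so v_5 = 10^{−1} = 4 (mod 13).
  v = [11, 7, 3, 1, 4].
Step 2: syndromes of r = [10, 2, 11, 12, 3] (all sums mod 13).
  S_0 = Σ v_i r_i = 11·10 + 7·2 + 3·11 + 1·12 + 4·3 = 181 ≡ 12.
  S_1 = Σ v_i α_i r_i = 11·4·10 + 7·11·2 + 3·5·11 + 1·6·12 + 4·10·3 = 951 ≡ 2.
  α_i^2 mod 13 = [3, 4, 12, 10, 9].
  S_2 = Σ v_i α_i^2 r_i = 11·3·10 + 7·4·2 + 3·12·11 + 1·10·12 + 4·9·3 = 1010 ≡ 9.
  S = (12, 2, 9) ≠ 0, so r is not a codeword (an error is present).
Step 3: locate the error. For a single error e at position i, S_ℓ = v_i·e·α_i^ℓ, so α_err = S_1/S_0.
  S_0^{−1} = 12^{−1} = 12 (mod 13), so α_err = 2·12 = 24 ≡ 11 = α_2. Error position i = 2.
  Consistency check: S_2/S_1 = 9·7 = 63 ≡ 11 = α_err ✓ (single-error assumption holds).
Step 4: error magnitude e = S_0/v_2 = S_0·∏_{j≠2}(α_2 − α_j) = 12·2 = 24 ≡ 11 (mod 13).
Step 5: correct position 2: c_2 = r_2 − e = 2 − 11 ≡ 4 (mod 13). Hence c = [10, 4, 11, 12, 3].
  Check: interpolating c through the α_i gives m(x) = 6 + 1·x (degree < 2) with m(α_i) = c_i for every i, so c is indeed a codeword.
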